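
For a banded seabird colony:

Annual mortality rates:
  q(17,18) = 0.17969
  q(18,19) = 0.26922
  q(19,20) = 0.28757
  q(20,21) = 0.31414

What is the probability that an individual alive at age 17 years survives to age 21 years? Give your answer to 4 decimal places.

P(survive 17→21) = (1 − 0.17969) × (1 − 0.26922) × (1 − 0.28757) × (1 − 0.31414).
= 0.82031 × 0.73078 × 0.71243 × 0.68586 = 0.292915.

0.2929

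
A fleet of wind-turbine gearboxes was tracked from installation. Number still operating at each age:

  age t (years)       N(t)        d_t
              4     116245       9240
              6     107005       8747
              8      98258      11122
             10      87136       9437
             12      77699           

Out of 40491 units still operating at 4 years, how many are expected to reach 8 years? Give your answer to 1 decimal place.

34225.7

The relevant probability is 98258/116245 = 0.845266.
Expected number = 40491 × 0.845266 = 34225.7.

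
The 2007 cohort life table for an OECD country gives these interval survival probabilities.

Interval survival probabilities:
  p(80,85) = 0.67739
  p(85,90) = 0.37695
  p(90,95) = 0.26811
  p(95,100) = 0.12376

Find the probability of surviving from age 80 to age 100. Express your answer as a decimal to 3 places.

Chaining the interval survival probabilities: 0.67739 × 0.37695 × 0.26811 × 0.12376.
= 0.008473.

0.008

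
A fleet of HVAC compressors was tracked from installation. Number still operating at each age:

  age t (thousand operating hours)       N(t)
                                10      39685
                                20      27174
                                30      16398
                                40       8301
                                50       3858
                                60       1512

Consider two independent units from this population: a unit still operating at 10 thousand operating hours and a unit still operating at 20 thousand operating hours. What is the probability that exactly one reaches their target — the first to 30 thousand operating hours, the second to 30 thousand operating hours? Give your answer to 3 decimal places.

p₁ = N(30)/N(10) = 16398/39685 = 0.413204; p₂ = N(30)/N(20) = 16398/27174 = 0.603444.
P(exactly one) = p₁(1−p₂) + (1−p₁)p₂ = 0.163859 + 0.354099 = 0.517957.

0.518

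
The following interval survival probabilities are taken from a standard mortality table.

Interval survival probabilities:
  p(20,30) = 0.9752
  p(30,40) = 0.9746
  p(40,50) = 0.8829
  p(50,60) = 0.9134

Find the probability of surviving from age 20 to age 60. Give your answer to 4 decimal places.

The overall survival probability is 0.9752 × 0.9746 × 0.8829 × 0.9134.
= 0.766466.

0.7665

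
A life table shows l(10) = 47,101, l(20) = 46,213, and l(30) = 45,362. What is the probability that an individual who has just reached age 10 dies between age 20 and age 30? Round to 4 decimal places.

0.0181

This is the probability of reaching 20 but not 30, conditional on being alive at 10: (l(20) − l(30)) / l(10).
= (46,213 − 45,362) / 47,101 = 851 / 47,101 = 0.018068.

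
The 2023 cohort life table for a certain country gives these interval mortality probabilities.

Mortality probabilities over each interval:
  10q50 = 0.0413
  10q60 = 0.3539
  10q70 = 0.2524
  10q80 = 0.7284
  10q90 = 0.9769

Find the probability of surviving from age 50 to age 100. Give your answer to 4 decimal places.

0.0029

50p50 = (1 − 0.0413) × (1 − 0.3539) × (1 − 0.2524) × (1 − 0.7284) × (1 − 0.9769).
= 0.9587 × 0.6461 × 0.7476 × 0.2716 × 0.0231 = 0.002905.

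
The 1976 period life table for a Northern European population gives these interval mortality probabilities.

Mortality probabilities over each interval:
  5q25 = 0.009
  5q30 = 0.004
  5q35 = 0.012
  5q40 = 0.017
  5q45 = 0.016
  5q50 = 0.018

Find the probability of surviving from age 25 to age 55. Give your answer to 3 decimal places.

30p25 = (1 − 0.009) × (1 − 0.004) × (1 − 0.012) × (1 − 0.017) × (1 − 0.016) × (1 − 0.018).
= 0.991 × 0.996 × 0.988 × 0.983 × 0.984 × 0.982 = 0.926297.

0.926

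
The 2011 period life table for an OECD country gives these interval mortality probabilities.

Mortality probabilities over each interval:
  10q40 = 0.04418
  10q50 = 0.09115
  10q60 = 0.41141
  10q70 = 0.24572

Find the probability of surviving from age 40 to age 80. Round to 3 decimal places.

Chaining the interval survival probabilities: (1 − 0.04418) × (1 − 0.09115) × (1 − 0.41141) × (1 − 0.24572).
= 0.95582 × 0.90885 × 0.58859 × 0.75428 = 0.385668.

0.386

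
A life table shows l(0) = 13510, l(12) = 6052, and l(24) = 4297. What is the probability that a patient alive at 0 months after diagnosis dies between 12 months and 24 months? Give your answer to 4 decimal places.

This is the probability of reaching 12 but not 24, conditional on being alive at 0: (l(12) − l(24)) / l(0).
= (6052 − 4297) / 13510 = 1755 / 13510 = 0.129904.

0.1299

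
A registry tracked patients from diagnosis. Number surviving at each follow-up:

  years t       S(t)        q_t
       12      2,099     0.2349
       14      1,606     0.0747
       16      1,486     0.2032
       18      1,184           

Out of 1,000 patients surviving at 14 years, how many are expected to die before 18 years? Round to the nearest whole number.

263

The relevant probability is 1 − 1,184/1,606 = 0.262765.
Expected number = 1,000 × 0.262765 = 263.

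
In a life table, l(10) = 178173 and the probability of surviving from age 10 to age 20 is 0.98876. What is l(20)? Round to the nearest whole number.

l(20) = l(10) × p = 178173 × 0.98876 = 176170.

176170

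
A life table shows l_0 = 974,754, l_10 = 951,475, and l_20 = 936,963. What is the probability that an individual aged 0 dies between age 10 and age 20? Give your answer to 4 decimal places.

This is the probability of reaching 10 but not 20, conditional on being alive at 0: (l_10 − l_20) / l_0.
= (951,475 − 936,963) / 974,754 = 14,512 / 974,754 = 0.014888.

0.0149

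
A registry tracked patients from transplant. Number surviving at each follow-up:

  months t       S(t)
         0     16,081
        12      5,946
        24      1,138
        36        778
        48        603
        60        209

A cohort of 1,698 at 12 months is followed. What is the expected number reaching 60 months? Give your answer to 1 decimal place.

59.7

The relevant probability is 209/5,946 = 0.035150.
Expected number = 1,698 × 0.035150 = 59.7.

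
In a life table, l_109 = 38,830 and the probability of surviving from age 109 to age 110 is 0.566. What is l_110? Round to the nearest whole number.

21978

l_110 = l_109 × p = 38,830 × 0.566 = 21978.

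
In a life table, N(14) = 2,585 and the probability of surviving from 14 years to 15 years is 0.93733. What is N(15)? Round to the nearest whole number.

N(15) = N(14) × p = 2,585 × 0.93733 = 2423.

2423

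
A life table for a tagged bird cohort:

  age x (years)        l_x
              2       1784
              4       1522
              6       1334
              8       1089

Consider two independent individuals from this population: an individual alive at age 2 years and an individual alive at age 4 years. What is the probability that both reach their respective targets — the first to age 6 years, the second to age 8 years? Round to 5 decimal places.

p₁ = l_6/l_2 = 1334/1784 = 0.747758; p₂ = l_8/l_4 = 1089/1522 = 0.715506.
P(both) = p₁ × p₂ = 0.747758 × 0.715506 = 0.535025.

0.53503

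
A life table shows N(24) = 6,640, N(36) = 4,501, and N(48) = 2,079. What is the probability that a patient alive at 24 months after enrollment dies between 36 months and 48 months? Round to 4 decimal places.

0.3648

This is the probability of reaching 36 but not 48, conditional on being alive at 24: (N(36) − N(48)) / N(24).
= (4,501 − 2,079) / 6,640 = 2,422 / 6,640 = 0.364759.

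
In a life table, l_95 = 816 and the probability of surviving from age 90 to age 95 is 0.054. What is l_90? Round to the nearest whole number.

l_90 = l_95 / p = 816 / 0.054 = 15111.

15111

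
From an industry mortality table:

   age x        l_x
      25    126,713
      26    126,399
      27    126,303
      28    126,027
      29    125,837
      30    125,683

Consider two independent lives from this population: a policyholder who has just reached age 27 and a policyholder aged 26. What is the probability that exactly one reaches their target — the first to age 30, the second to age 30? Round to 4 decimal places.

p₁ = l_30/l_27 = 125,683/126,303 = 0.995091; p₂ = l_30/l_26 = 125,683/126,399 = 0.994335.
P(exactly one) = p₁(1−p₂) + (1−p₁)p₂ = 0.005637 + 0.004881 = 0.010518.

0.0105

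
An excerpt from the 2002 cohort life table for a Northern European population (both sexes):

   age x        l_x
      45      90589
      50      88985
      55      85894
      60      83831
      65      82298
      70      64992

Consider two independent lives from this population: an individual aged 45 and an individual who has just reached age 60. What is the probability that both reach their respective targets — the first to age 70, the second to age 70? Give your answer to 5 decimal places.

0.55621

p₁ = l_70/l_45 = 64992/90589 = 0.717438; p₂ = l_70/l_60 = 64992/83831 = 0.775274.
P(both) = p₁ × p₂ = 0.717438 × 0.775274 = 0.556211.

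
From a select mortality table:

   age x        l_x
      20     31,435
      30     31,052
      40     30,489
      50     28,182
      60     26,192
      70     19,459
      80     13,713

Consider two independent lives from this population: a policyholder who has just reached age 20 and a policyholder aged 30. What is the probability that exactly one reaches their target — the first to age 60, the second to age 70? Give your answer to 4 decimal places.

0.4156

p₁ = l_60/l_20 = 26,192/31,435 = 0.833211; p₂ = l_70/l_30 = 19,459/31,052 = 0.626659.
P(exactly one) = p₁(1−p₂) + (1−p₁)p₂ = 0.311072 + 0.104520 = 0.415592.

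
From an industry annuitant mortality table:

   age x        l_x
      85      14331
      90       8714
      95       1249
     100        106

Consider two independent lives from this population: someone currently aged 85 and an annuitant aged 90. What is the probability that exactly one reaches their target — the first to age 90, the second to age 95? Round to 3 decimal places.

p₁ = l_90/l_85 = 8714/14331 = 0.608052; p₂ = l_95/l_90 = 1249/8714 = 0.143333.
P(exactly one) = p₁(1−p₂) + (1−p₁)p₂ = 0.520898 + 0.056179 = 0.577077.

0.577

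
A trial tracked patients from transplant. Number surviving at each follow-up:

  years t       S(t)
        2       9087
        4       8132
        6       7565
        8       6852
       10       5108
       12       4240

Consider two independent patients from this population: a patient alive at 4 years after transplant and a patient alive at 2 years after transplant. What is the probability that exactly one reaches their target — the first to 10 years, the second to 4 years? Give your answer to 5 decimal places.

p₁ = S(10)/S(4) = 5108/8132 = 0.628136; p₂ = S(4)/S(2) = 8132/9087 = 0.894905.
P(exactly one) = p₁(1−p₂) + (1−p₁)p₂ = 0.066014 + 0.332783 = 0.398797.

0.39880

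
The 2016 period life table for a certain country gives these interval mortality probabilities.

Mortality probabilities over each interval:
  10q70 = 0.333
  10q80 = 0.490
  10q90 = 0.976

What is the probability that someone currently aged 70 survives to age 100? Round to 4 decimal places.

0.0082

30p70 = (1 − 0.333) × (1 − 0.490) × (1 − 0.976).
= 0.667 × 0.510 × 0.024 = 0.008164.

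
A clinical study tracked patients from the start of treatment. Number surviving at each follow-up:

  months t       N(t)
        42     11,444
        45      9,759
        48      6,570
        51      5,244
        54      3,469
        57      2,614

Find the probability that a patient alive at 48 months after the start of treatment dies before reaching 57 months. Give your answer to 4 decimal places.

0.6021

P(die before 57 | alive at 48) = 1 − N(57)/N(48) = 1 − 2,614/6,570 = (3,956)/6,570 = 0.602131.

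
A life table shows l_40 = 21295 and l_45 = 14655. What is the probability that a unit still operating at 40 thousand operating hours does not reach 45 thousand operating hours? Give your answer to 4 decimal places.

0.3118

P(fail before 45 | operational at 40) = 1 − l_45/l_40 = 1 − 14655/21295 = (6640)/21295 = 0.311810.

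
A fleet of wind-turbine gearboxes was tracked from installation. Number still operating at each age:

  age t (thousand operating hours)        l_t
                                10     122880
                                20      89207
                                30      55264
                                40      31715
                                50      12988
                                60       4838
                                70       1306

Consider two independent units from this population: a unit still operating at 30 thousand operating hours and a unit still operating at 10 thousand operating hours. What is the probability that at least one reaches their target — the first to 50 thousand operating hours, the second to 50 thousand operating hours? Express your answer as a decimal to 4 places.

p₁ = l_50/l_30 = 12988/55264 = 0.235017; p₂ = l_50/l_10 = 12988/122880 = 0.105697.
P(at least one) = 1 − (1−p₁)(1−p₂) = 1 − 0.764983 × 0.894303 = 0.315873.

0.3159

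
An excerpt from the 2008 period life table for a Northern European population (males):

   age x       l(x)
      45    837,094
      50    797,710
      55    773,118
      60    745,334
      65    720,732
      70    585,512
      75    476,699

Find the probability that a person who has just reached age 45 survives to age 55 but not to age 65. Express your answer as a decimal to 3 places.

This is the probability of reaching 55 but not 65, conditional on being alive at 45: (l(55) − l(65)) / l(45).
= (773,118 − 720,732) / 837,094 = 52,386 / 837,094 = 0.062581.

0.063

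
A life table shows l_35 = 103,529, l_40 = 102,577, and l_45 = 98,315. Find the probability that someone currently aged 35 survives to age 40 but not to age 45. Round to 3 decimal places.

0.041

This is the probability of reaching 40 but not 45, conditional on being alive at 35: (l_40 − l_45) / l_35.
= (102,577 − 98,315) / 103,529 = 4,262 / 103,529 = 0.041167.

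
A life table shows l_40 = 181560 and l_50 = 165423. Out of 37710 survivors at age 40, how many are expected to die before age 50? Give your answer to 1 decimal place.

The relevant probability is 1 − 165423/181560 = 0.088880.
Expected number = 37710 × 0.088880 = 3351.7.

3351.7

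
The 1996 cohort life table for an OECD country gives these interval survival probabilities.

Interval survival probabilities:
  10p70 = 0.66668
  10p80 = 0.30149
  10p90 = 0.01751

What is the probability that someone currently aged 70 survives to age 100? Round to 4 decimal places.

Survival from 70 to 100 is the product of surviving each interval: 0.66668 × 0.30149 × 0.01751.
= 0.003519.

0.0035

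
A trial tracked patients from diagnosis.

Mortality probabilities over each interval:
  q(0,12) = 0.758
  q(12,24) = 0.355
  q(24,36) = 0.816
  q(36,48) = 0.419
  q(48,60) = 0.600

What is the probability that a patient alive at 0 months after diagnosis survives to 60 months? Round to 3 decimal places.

P(survive 0→60) = (1 − 0.758) × (1 − 0.355) × (1 − 0.816) × (1 − 0.419) × (1 − 0.600).
= 0.242 × 0.645 × 0.184 × 0.581 × 0.400 = 0.006675.

0.007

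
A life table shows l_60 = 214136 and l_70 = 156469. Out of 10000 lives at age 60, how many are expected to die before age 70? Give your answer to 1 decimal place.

2693.0

The relevant probability is 1 − 156469/214136 = 0.269301.
Expected number = 10000 × 0.269301 = 2693.0.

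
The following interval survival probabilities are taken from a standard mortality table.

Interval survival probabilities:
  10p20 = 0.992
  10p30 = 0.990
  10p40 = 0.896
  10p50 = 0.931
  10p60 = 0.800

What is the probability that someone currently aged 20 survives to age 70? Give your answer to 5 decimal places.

Survival from 20 to 70 is the product of surviving each interval: 0.992 × 0.990 × 0.896 × 0.931 × 0.800.
= 0.655382.

0.65538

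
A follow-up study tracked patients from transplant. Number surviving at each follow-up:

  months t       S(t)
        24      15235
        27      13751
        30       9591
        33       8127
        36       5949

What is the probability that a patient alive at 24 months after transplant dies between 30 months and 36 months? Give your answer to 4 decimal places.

0.2391

This is the probability of reaching 30 but not 36, conditional on being alive at 24: (S(30) − S(36)) / S(24).
= (9591 − 5949) / 15235 = 3642 / 15235 = 0.239055.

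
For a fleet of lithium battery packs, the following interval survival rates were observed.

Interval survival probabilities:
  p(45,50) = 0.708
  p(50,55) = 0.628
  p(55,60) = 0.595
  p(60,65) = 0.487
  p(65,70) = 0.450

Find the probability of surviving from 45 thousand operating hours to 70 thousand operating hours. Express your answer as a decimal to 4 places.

P(survive 45→70) = 0.708 × 0.628 × 0.595 × 0.487 × 0.450.
= 0.057976.

0.0580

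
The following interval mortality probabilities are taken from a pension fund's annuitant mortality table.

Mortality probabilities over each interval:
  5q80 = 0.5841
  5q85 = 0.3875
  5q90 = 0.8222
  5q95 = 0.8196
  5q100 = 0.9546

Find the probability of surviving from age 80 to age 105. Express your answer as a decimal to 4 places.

0.0004

Survival from 80 to 105 is the product of surviving each interval: (1 − 0.5841) × (1 − 0.3875) × (1 − 0.8222) × (1 − 0.8196) × (1 − 0.9546).
= 0.4159 × 0.6125 × 0.1778 × 0.1804 × 0.0454 = 0.000371.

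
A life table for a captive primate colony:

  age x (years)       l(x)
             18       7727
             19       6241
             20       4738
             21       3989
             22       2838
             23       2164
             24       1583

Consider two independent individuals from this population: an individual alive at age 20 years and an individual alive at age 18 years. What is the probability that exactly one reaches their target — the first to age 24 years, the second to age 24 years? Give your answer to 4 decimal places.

0.4021

p₁ = l(24)/l(20) = 1583/4738 = 0.334107; p₂ = l(24)/l(18) = 1583/7727 = 0.204866.
P(exactly one) = p₁(1−p₂) + (1−p₁)p₂ = 0.265660 + 0.136419 = 0.402079.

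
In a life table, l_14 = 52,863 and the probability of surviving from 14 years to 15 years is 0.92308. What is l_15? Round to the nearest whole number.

48797

l_15 = l_14 × p = 52,863 × 0.92308 = 48797.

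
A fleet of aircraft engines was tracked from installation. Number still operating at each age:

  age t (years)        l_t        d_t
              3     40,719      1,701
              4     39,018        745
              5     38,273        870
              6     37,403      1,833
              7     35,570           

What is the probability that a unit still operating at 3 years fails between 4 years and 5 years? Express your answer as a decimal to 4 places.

This is the probability of reaching 4 but not 5, conditional on being operational at 3: (l_4 − l_5) / l_3.
= (39,018 − 38,273) / 40,719 = 745 / 40,719 = 0.018296.

0.0183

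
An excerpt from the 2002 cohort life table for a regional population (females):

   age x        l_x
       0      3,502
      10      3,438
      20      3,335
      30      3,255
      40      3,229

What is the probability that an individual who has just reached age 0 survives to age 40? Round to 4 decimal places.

0.9220

The conditional survival probability is l_40/l_0 = 3,229/3,502 = 0.922045.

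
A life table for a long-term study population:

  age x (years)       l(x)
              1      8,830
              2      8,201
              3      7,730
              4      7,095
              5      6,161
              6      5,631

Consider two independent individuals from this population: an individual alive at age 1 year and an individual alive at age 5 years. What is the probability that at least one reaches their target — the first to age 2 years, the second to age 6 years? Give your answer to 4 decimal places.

p₁ = l(2)/l(1) = 8,201/8,830 = 0.928766; p₂ = l(6)/l(5) = 5,631/6,161 = 0.913975.
P(at least one) = 1 − (1−p₁)(1−p₂) = 1 − 0.071234 × 0.086025 = 0.993872.

0.9939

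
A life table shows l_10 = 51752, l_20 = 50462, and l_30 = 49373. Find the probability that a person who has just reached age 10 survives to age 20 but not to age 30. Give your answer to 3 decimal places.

We want 10|10q10 = (l_20 − l_30)/l_10.
This is the probability of reaching 20 but not 30, conditional on being alive at 10: (l_20 − l_30) / l_10.
= (50462 − 49373) / 51752 = 1089 / 51752 = 0.021043.

0.021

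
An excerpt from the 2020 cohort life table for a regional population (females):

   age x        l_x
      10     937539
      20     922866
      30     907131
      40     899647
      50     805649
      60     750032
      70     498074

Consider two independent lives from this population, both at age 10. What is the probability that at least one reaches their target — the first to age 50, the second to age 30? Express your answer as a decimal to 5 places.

p₁ = l_50/l_10 = 805649/937539 = 0.859323; p₂ = l_30/l_10 = 907131/937539 = 0.967566.
P(at least one) = 1 − (1−p₁)(1−p₂) = 1 − 0.140677 × 0.032434 = 0.995437.

0.99544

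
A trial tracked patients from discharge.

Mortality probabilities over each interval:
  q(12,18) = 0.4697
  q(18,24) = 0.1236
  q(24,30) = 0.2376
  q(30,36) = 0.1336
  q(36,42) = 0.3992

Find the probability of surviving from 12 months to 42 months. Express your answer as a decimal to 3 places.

0.184

Survival from 12 to 42 is the product of surviving each interval: (1 − 0.4697) × (1 − 0.1236) × (1 − 0.2376) × (1 − 0.1336) × (1 − 0.3992).
= 0.5303 × 0.8764 × 0.7624 × 0.8664 × 0.6008 = 0.184440.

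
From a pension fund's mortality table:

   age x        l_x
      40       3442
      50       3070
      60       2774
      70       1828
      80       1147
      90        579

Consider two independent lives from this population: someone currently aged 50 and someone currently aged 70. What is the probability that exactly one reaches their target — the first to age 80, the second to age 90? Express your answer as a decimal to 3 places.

p₁ = l_80/l_50 = 1147/3070 = 0.373616; p₂ = l_90/l_70 = 579/1828 = 0.316740.
P(exactly one) = p₁(1−p₂) + (1−p₁)p₂ = 0.255277 + 0.198401 = 0.453678.

0.454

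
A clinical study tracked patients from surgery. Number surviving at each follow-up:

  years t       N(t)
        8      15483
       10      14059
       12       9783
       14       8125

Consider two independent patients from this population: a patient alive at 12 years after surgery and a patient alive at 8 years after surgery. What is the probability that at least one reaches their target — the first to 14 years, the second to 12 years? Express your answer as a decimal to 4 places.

p₁ = N(14)/N(12) = 8125/9783 = 0.830522; p₂ = N(12)/N(8) = 9783/15483 = 0.631854.
P(at least one) = 1 − (1−p₁)(1−p₂) = 1 − 0.169478 × 0.368146 = 0.937607.

0.9376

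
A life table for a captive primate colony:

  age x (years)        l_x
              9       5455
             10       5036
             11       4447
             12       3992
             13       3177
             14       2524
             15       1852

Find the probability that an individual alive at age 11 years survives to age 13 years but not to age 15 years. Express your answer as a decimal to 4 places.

0.2980

This is the probability of reaching 13 but not 15, conditional on being alive at 11: (l_13 − l_15) / l_11.
= (3177 − 1852) / 4447 = 1325 / 4447 = 0.297954.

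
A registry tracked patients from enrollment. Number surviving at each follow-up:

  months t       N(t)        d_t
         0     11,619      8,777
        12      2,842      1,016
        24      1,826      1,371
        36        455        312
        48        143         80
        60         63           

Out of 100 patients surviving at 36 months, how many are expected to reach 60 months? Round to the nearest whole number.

The relevant probability is 63/455 = 0.138462.
Expected number = 100 × 0.138462 = 14.

14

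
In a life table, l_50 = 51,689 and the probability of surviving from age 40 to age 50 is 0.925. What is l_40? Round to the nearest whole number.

l_40 = l_50 / p = 51,689 / 0.925 = 55880.

55880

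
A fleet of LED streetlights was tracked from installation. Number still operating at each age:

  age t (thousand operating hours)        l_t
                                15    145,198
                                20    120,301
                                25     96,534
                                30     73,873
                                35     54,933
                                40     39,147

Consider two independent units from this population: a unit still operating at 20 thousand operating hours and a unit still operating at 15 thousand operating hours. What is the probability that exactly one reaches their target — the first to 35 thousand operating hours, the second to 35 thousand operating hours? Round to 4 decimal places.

p₁ = l_35/l_20 = 54,933/120,301 = 0.456630; p₂ = l_35/l_15 = 54,933/145,198 = 0.378332.
P(exactly one) = p₁(1−p₂) + (1−p₁)p₂ = 0.283872 + 0.205574 = 0.489447.

0.4894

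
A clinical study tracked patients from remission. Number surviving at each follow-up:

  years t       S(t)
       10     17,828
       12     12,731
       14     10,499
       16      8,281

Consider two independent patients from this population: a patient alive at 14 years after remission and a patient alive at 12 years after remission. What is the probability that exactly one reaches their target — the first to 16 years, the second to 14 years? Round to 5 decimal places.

p₁ = S(16)/S(14) = 8,281/10,499 = 0.788742; p₂ = S(14)/S(12) = 10,499/12,731 = 0.824680.
P(exactly one) = p₁(1−p₂) + (1−p₁)p₂ = 0.138282 + 0.174220 = 0.312502.

0.31250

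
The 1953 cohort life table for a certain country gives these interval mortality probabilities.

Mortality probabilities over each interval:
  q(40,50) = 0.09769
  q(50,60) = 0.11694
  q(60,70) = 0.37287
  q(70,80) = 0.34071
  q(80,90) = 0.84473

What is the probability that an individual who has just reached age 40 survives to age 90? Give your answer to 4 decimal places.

0.0512

The overall survival probability is (1 − 0.09769) × (1 − 0.11694) × (1 − 0.37287) × (1 − 0.34071) × (1 − 0.84473).
= 0.90231 × 0.88306 × 0.62713 × 0.65929 × 0.15527 = 0.051153.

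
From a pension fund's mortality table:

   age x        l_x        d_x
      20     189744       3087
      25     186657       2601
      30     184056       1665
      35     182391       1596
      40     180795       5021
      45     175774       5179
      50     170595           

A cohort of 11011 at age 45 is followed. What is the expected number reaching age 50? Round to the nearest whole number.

10687

The relevant probability is 170595/175774 = 0.970536.
Expected number = 11011 × 0.970536 = 10687.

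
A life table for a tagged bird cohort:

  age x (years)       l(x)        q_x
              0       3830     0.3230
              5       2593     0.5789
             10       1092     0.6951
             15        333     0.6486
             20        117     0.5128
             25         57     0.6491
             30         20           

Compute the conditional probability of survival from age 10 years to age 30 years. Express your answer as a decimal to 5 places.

0.01832

The conditional survival probability is l(30)/l(10) = 20/1092 = 0.018315.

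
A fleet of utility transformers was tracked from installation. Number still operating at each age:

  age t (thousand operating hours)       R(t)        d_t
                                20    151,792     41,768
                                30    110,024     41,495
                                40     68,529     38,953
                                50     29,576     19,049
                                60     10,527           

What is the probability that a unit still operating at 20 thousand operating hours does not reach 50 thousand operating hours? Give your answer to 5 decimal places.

P(fail before 50 | operational at 20) = 1 − R(50)/R(20) = 1 − 29,576/151,792 = (122,216)/151,792 = 0.805154.

0.80515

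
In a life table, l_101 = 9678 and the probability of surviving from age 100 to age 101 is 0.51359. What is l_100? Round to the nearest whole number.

l_100 = l_101 / p = 9678 / 0.51359 = 18844.

18844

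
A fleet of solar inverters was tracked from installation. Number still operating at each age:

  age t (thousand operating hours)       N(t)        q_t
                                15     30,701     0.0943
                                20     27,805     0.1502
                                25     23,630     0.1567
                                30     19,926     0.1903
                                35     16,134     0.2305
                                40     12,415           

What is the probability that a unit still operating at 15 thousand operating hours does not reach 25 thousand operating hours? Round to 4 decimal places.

P(fail before 25 | operational at 15) = 1 − N(25)/N(15) = 1 − 23,630/30,701 = (7,071)/30,701 = 0.230318.

0.2303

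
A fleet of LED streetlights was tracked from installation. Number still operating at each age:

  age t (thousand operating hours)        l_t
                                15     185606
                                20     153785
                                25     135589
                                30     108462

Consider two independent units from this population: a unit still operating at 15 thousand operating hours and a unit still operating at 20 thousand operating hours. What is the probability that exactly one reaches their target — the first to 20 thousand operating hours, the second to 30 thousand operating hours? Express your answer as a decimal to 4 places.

0.3651

p₁ = l_20/l_15 = 153785/185606 = 0.828556; p₂ = l_30/l_20 = 108462/153785 = 0.705283.
P(exactly one) = p₁(1−p₂) + (1−p₁)p₂ = 0.244190 + 0.120917 = 0.365106.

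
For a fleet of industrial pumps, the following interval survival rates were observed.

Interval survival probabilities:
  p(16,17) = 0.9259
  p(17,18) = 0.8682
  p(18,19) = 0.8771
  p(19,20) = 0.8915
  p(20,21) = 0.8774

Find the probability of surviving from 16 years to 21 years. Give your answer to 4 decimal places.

0.5515

P(survive 16→21) = 0.9259 × 0.8682 × 0.8771 × 0.8915 × 0.8774.
= 0.551508.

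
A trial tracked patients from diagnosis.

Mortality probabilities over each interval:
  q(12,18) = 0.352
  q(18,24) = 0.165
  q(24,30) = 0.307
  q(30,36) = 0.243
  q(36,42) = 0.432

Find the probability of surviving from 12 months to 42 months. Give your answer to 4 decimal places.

Survival from 12 to 42 is the product of surviving each interval: (1 − 0.352) × (1 − 0.165) × (1 − 0.307) × (1 − 0.243) × (1 − 0.432).
= 0.648 × 0.835 × 0.693 × 0.757 × 0.568 = 0.161227.

0.1612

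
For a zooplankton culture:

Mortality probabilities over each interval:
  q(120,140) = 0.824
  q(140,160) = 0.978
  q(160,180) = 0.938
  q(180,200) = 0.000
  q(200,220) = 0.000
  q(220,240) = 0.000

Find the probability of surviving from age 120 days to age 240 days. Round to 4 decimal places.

0.0002

Chaining the interval survival probabilities: (1 − 0.824) × (1 − 0.978) × (1 − 0.938) × (1 − 0.000) × (1 − 0.000) × (1 − 0.000).
= 0.176 × 0.022 × 0.062 × 1.000 × 1.000 × 1.000 = 0.000240.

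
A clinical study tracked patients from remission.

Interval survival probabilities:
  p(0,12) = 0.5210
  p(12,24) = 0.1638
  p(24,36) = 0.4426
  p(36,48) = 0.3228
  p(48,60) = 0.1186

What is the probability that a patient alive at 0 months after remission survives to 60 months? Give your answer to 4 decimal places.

0.0014

The overall survival probability is 0.5210 × 0.1638 × 0.4426 × 0.3228 × 0.1186.
= 0.001446.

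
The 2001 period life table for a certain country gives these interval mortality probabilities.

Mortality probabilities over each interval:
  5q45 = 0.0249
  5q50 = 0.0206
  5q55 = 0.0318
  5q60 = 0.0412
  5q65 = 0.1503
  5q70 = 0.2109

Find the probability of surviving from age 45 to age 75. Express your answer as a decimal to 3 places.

Chaining the interval survival probabilities: (1 − 0.0249) × (1 − 0.0206) × (1 − 0.0318) × (1 − 0.0412) × (1 − 0.1503) × (1 − 0.2109).
= 0.9751 × 0.9794 × 0.9682 × 0.9588 × 0.8497 × 0.7891 = 0.594429.

0.594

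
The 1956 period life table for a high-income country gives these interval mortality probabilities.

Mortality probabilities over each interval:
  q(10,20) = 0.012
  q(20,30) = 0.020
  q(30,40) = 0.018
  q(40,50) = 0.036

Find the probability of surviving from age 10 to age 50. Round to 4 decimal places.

Survival from 10 to 50 is the product of surviving each interval: (1 − 0.012) × (1 − 0.020) × (1 − 0.018) × (1 − 0.036).
= 0.988 × 0.980 × 0.982 × 0.964 = 0.916582.

0.9166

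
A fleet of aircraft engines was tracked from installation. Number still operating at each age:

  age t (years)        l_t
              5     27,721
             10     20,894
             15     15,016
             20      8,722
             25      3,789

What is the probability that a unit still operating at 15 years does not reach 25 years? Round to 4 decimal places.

0.7477

P(fail before 25 | operational at 15) = 1 − l_25/l_15 = 1 − 3,789/15,016 = (11,227)/15,016 = 0.747669.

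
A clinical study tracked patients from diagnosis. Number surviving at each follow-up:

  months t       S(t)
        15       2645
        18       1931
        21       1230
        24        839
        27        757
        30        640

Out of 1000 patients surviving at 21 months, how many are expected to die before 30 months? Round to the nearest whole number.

480

The relevant probability is 1 − 640/1230 = 0.479675.
Expected number = 1000 × 0.479675 = 480.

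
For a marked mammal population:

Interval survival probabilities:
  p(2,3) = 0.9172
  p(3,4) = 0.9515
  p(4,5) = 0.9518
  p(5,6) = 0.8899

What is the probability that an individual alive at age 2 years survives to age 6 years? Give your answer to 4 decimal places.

P(survive 2→6) = 0.9172 × 0.9515 × 0.9518 × 0.8899.
= 0.739196.

0.7392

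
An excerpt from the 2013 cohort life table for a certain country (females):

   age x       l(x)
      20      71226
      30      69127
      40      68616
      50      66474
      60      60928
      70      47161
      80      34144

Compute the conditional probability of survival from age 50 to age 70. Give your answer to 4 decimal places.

0.7095

The conditional survival probability is l(70)/l(50) = 47161/66474 = 0.709465.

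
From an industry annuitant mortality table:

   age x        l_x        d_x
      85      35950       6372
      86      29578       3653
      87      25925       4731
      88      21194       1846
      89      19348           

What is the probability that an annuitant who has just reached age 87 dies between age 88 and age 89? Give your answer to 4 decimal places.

We want 1|1q87 = (l_88 − l_89)/l_87.
This is the probability of reaching 88 but not 89, conditional on being alive at 87: (l_88 − l_89) / l_87.
= (21194 − 19348) / 25925 = 1846 / 25925 = 0.071205.

0.0712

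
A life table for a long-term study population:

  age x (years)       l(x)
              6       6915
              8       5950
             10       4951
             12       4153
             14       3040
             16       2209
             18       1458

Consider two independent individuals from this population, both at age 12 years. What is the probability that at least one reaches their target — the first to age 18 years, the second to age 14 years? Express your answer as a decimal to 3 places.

p₁ = l(18)/l(12) = 1458/4153 = 0.351072; p₂ = l(14)/l(12) = 3040/4153 = 0.732001.
P(at least one) = 1 − (1−p₁)(1−p₂) = 1 − 0.648928 × 0.267999 = 0.826088.

0.826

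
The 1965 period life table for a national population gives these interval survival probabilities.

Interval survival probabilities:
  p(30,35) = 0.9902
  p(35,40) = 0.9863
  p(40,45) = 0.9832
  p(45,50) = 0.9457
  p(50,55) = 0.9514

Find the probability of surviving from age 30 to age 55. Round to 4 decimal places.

0.8640

The overall survival probability is 0.9902 × 0.9863 × 0.9832 × 0.9457 × 0.9514.
= 0.863953.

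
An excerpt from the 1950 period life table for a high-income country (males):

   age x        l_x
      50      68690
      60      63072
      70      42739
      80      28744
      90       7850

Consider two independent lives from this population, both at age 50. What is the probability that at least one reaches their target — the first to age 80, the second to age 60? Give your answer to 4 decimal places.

p₁ = l_80/l_50 = 28744/68690 = 0.418460; p₂ = l_60/l_50 = 63072/68690 = 0.918212.
P(at least one) = 1 − (1−p₁)(1−p₂) = 1 − 0.581540 × 0.081788 = 0.952437.

0.9524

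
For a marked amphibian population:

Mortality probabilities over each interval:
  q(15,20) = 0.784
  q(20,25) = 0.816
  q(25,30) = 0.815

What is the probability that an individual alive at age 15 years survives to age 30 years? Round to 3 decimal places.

0.007

Survival from 15 to 30 is the product of surviving each interval: (1 − 0.784) × (1 − 0.816) × (1 − 0.815).
= 0.216 × 0.184 × 0.185 = 0.007353.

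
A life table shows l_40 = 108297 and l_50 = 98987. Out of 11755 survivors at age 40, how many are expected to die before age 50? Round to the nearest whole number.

The relevant probability is 1 − 98987/108297 = 0.085967.
Expected number = 11755 × 0.085967 = 1011.

1011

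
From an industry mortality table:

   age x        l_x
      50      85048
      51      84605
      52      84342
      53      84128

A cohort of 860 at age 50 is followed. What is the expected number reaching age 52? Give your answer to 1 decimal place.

852.9

The relevant probability is 84342/85048 = 0.991699.
Expected number = 860 × 0.991699 = 852.9.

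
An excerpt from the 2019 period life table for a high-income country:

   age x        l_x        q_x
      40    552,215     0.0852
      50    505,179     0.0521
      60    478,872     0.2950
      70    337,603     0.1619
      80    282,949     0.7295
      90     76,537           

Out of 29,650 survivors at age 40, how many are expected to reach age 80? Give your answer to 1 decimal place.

15192.3

The relevant probability is 282,949/552,215 = 0.512389.
Expected number = 29,650 × 0.512389 = 15192.3.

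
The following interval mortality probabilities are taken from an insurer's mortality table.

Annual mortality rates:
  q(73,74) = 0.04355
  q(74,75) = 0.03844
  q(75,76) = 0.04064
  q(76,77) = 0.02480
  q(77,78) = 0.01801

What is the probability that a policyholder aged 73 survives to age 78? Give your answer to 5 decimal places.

The overall survival probability is (1 − 0.04355) × (1 − 0.03844) × (1 − 0.04064) × (1 − 0.02480) × (1 − 0.01801).
= 0.95645 × 0.96156 × 0.95936 × 0.97520 × 0.98199 = 0.844931.

0.84493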